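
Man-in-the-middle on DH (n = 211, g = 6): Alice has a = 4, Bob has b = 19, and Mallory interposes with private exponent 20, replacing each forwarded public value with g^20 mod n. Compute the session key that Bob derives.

54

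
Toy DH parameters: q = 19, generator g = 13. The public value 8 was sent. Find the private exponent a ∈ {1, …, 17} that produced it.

15

Try successive powers of 13 modulo 19:
13^1 ≡ 13
13^2 ≡ 17
13^3 ≡ 12
13^4 ≡ 4
13^5 ≡ 14
13^6 ≡ 11
13^7 ≡ 10
13^8 ≡ 16
13^9 ≡ 18
13^10 ≡ 6
13^11 ≡ 2
13^12 ≡ 7
13^13 ≡ 15
13^14 ≡ 5
13^15 ≡ 8
Found: a = 15.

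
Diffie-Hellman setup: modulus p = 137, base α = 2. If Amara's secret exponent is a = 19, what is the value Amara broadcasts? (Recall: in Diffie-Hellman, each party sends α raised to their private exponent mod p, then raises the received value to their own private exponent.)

126

Public value = 2^19 mod 137.
2^1 ≡ 2 (mod 137)
2^2 = (2^1)^2 ≡ 2^2 = 4 ≡ 4 (mod 137)
2^4 = (2^2)^2 ≡ 4^2 = 16 ≡ 16 (mod 137)
2^8 = (2^4)^2 ≡ 16^2 = 256 ≡ 119 (mod 137)
2^16 = (2^8)^2 ≡ 119^2 = 14161 ≡ 50 (mod 137)
2^19 = 2^16 · 2^2 · 2^1 ≡ 50 · 4 · 2 ≡ 126 (mod 137).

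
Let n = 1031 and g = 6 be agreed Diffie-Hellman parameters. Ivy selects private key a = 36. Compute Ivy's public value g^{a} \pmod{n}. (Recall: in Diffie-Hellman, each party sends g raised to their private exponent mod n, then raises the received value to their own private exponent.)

Public value = 6^{36} \pmod{1031}.
6^1 ≡ 6 (mod 1031)
6^2 = (6^1)^2 ≡ 6^2 = 36 ≡ 36 (mod 1031)
6^4 = (6^2)^2 ≡ 36^2 = 1296 ≡ 265 (mod 1031)
6^8 = (6^4)^2 ≡ 265^2 = 70225 ≡ 117 (mod 1031)
6^16 = (6^8)^2 ≡ 117^2 = 13689 ≡ 286 (mod 1031)
6^32 = (6^16)^2 ≡ 286^2 = 81796 ≡ 347 (mod 1031)
6^36 = 6^32 · 6^4 ≡ 347 · 265 ≡ 196 (mod 1031).

196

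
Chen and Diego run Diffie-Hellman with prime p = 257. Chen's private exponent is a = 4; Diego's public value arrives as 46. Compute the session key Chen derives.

Shared key K = 46^4 mod 257.
46^1 ≡ 46 (mod 257)
46^2 = (46^1)^2 ≡ 46^2 = 2116 ≡ 60 (mod 257)
46^4 = (46^2)^2 ≡ 60^2 = 3600 ≡ 2 (mod 257)

2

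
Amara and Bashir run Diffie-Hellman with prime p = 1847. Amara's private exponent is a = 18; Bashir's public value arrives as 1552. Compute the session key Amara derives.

502

Shared key K = 1552^18 mod 1847.
1552^1 ≡ 1552 (mod 1847)
1552^2 = (1552^1)^2 ≡ 1552^2 = 2408704 ≡ 216 (mod 1847)
1552^4 = (1552^2)^2 ≡ 216^2 = 46656 ≡ 481 (mod 1847)
1552^8 = (1552^4)^2 ≡ 481^2 = 231361 ≡ 486 (mod 1847)
1552^16 = (1552^8)^2 ≡ 486^2 = 236196 ≡ 1627 (mod 1847)
1552^18 = 1552^16 · 1552^2 ≡ 1627 · 216 ≡ 502 (mod 1847).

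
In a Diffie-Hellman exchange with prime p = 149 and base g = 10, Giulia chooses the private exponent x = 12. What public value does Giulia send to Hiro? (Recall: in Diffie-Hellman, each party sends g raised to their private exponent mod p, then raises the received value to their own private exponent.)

Public value = 10^12 mod 149.
10^1 ≡ 10 (mod 149)
10^2 = (10^1)^2 ≡ 10^2 = 100 ≡ 100 (mod 149)
10^4 = (10^2)^2 ≡ 100^2 = 10000 ≡ 17 (mod 149)
10^8 = (10^4)^2 ≡ 17^2 = 289 ≡ 140 (mod 149)
10^12 = 10^8 · 10^4 ≡ 140 · 17 ≡ 145 (mod 149).

145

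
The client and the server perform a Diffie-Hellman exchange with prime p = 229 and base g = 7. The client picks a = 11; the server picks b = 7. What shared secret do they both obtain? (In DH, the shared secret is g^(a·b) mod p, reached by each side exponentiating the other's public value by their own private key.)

200

The server sends B = g^b mod p = 7^7 mod 229.
7^1 ≡ 7 (mod 229)
7^2 = (7^1)^2 ≡ 7^2 = 49 ≡ 49 (mod 229)
7^4 = (7^2)^2 ≡ 49^2 = 2401 ≡ 111 (mod 229)
7^7 = 7^4 · 7^2 · 7^1 ≡ 111 · 49 · 7 ≡ 59 (mod 229).
So B = 59. The client then computes K = B^a mod p = 59^11 mod 229.
59^1 ≡ 59 (mod 229)
59^2 = (59^1)^2 ≡ 59^2 = 3481 ≡ 46 (mod 229)
59^4 = (59^2)^2 ≡ 46^2 = 2116 ≡ 55 (mod 229)
59^8 = (59^4)^2 ≡ 55^2 = 3025 ≡ 48 (mod 229)
59^11 = 59^8 · 59^2 · 59^1 ≡ 48 · 46 · 59 ≡ 200 (mod 229).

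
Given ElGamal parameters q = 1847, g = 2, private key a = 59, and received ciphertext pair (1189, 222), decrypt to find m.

760

Shared mask s = c₁^a mod q = 1189^59 mod 1847.
1189^1 ≡ 1189 (mod 1847)
1189^2 = (1189^1)^2 ≡ 1189^2 = 1413721 ≡ 766 (mod 1847)
1189^4 = (1189^2)^2 ≡ 766^2 = 586756 ≡ 1257 (mod 1847)
1189^8 = (1189^4)^2 ≡ 1257^2 = 1580049 ≡ 864 (mod 1847)
1189^16 = (1189^8)^2 ≡ 864^2 = 746496 ≡ 308 (mod 1847)
1189^32 = (1189^16)^2 ≡ 308^2 = 94864 ≡ 667 (mod 1847)
1189^59 = 1189^32 · 1189^16 · 1189^8 · 1189^2 · 1189^1 ≡ 667 · 308 · 864 · 766 · 1189 ≡ 812 (mod 1847).
So s = 812; s⁻¹ ≡ 1085 (mod 1847).
m = c₂ · s⁻¹ mod 1847 = 222 · 1085 mod 1847 = 760.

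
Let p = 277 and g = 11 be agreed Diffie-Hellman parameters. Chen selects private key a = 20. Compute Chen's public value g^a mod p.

252

Public value = 11^20 mod 277.
11^1 ≡ 11 (mod 277)
11^2 = (11^1)^2 ≡ 11^2 = 121 ≡ 121 (mod 277)
11^4 = (11^2)^2 ≡ 121^2 = 14641 ≡ 237 (mod 277)
11^8 = (11^4)^2 ≡ 237^2 = 56169 ≡ 215 (mod 277)
11^16 = (11^8)^2 ≡ 215^2 = 46225 ≡ 243 (mod 277)
11^20 = 11^16 · 11^4 ≡ 243 · 237 ≡ 252 (mod 277).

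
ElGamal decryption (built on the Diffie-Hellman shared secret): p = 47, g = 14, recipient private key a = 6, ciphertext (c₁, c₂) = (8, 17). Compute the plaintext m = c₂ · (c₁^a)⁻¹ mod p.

27

Shared mask s = c₁^a mod p = 8^6 mod 47.
8^1 ≡ 8 (mod 47)
8^2 = (8^1)^2 ≡ 8^2 = 64 ≡ 17 (mod 47)
8^4 = (8^2)^2 ≡ 17^2 = 289 ≡ 7 (mod 47)
8^6 = 8^4 · 8^2 ≡ 7 · 17 ≡ 25 (mod 47).
So s = 25; s⁻¹ ≡ 32 (mod 47).
m = c₂ · s⁻¹ mod 47 = 17 · 32 mod 47 = 27.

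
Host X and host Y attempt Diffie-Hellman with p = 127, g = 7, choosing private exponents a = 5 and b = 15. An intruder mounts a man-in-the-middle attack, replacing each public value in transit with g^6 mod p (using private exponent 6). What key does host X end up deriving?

25

Host X receives an intruder's public value M = 7^6 mod 127 instead of the honest one.
7^1 ≡ 7 (mod 127)
7^2 = (7^1)^2 ≡ 7^2 = 49 ≡ 49 (mod 127)
7^4 = (7^2)^2 ≡ 49^2 = 2401 ≡ 115 (mod 127)
7^6 = 7^4 · 7^2 ≡ 115 · 49 ≡ 47 (mod 127).
So M = 47. Host X computes K = M^5 mod 127.
47^1 ≡ 47 (mod 127)
47^2 = (47^1)^2 ≡ 47^2 = 2209 ≡ 50 (mod 127)
47^4 = (47^2)^2 ≡ 50^2 = 2500 ≡ 87 (mod 127)
47^5 = 47^4 · 47^1 ≡ 87 · 47 ≡ 25 (mod 127).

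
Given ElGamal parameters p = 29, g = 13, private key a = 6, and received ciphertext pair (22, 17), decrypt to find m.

Shared mask s = c₁^a mod p = 22^6 mod 29.
22^1 ≡ 22 (mod 29)
22^2 = (22^1)^2 ≡ 22^2 = 484 ≡ 20 (mod 29)
22^4 = (22^2)^2 ≡ 20^2 = 400 ≡ 23 (mod 29)
22^6 = 22^4 · 22^2 ≡ 23 · 20 ≡ 25 (mod 29).
So s = 25; s⁻¹ ≡ 7 (mod 29).
m = c₂ · s⁻¹ mod 29 = 17 · 7 mod 29 = 3.

3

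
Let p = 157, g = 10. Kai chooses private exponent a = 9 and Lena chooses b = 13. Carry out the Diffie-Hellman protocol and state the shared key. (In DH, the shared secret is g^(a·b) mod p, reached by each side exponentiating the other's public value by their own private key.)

Kai sends A = g^a mod p = 10^9 mod 157.
10^1 ≡ 10 (mod 157)
10^2 = (10^1)^2 ≡ 10^2 = 100 ≡ 100 (mod 157)
10^4 = (10^2)^2 ≡ 100^2 = 10000 ≡ 109 (mod 157)
10^8 = (10^4)^2 ≡ 109^2 = 11881 ≡ 106 (mod 157)
10^9 = 10^8 · 10^1 ≡ 106 · 10 ≡ 118 (mod 157).
So A = 118. Lena then computes K = A^b mod p = 118^13 mod 157.
118^1 ≡ 118 (mod 157)
118^2 = (118^1)^2 ≡ 118^2 = 13924 ≡ 108 (mod 157)
118^4 = (118^2)^2 ≡ 108^2 = 11664 ≡ 46 (mod 157)
118^8 = (118^4)^2 ≡ 46^2 = 2116 ≡ 75 (mod 157)
118^13 = 118^8 · 118^4 · 118^1 ≡ 75 · 46 · 118 ≡ 156 (mod 157).

156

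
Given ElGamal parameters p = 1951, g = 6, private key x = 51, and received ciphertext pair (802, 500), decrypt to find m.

Shared mask s = c₁^x mod p = 802^51 mod 1951.
802^1 ≡ 802 (mod 1951)
802^2 = (802^1)^2 ≡ 802^2 = 643204 ≡ 1325 (mod 1951)
802^4 = (802^2)^2 ≡ 1325^2 = 1755625 ≡ 1676 (mod 1951)
802^8 = (802^4)^2 ≡ 1676^2 = 2808976 ≡ 1487 (mod 1951)
802^16 = (802^8)^2 ≡ 1487^2 = 2211169 ≡ 686 (mod 1951)
802^32 = (802^16)^2 ≡ 686^2 = 470596 ≡ 405 (mod 1951)
802^51 = 802^32 · 802^16 · 802^2 · 802^1 ≡ 405 · 686 · 1325 · 802 ≡ 951 (mod 1951).
So s = 951; s⁻¹ ≡ 1075 (mod 1951).
m = c₂ · s⁻¹ mod 1951 = 500 · 1075 mod 1951 = 975.

975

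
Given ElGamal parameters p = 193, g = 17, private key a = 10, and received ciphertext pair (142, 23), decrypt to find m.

189

Shared mask s = c₁^a mod p = 142^10 mod 193.
142^1 ≡ 142 (mod 193)
142^2 = (142^1)^2 ≡ 142^2 = 20164 ≡ 92 (mod 193)
142^4 = (142^2)^2 ≡ 92^2 = 8464 ≡ 165 (mod 193)
142^8 = (142^4)^2 ≡ 165^2 = 27225 ≡ 12 (mod 193)
142^10 = 142^8 · 142^2 ≡ 12 · 92 ≡ 139 (mod 193).
So s = 139; s⁻¹ ≡ 25 (mod 193).
m = c₂ · s⁻¹ mod 193 = 23 · 25 mod 193 = 189.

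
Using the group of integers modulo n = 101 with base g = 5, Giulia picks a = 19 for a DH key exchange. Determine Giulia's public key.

Public value = 5^19 mod 101.
5^1 ≡ 5 (mod 101)
5^2 = (5^1)^2 ≡ 5^2 = 25 ≡ 25 (mod 101)
5^4 = (5^2)^2 ≡ 25^2 = 625 ≡ 19 (mod 101)
5^8 = (5^4)^2 ≡ 19^2 = 361 ≡ 58 (mod 101)
5^16 = (5^8)^2 ≡ 58^2 = 3364 ≡ 31 (mod 101)
5^19 = 5^16 · 5^2 · 5^1 ≡ 31 · 25 · 5 ≡ 37 (mod 101).

37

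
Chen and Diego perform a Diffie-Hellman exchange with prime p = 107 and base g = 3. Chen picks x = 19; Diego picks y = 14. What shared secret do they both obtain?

3

Diego sends B = g^y mod p = 3^14 mod 107.
3^1 ≡ 3 (mod 107)
3^2 = (3^1)^2 ≡ 3^2 = 9 ≡ 9 (mod 107)
3^4 = (3^2)^2 ≡ 9^2 = 81 ≡ 81 (mod 107)
3^8 = (3^4)^2 ≡ 81^2 = 6561 ≡ 34 (mod 107)
3^14 = 3^8 · 3^4 · 3^2 ≡ 34 · 81 · 9 ≡ 69 (mod 107).
So B = 69. Chen then computes K = B^x mod p = 69^19 mod 107.
69^1 ≡ 69 (mod 107)
69^2 = (69^1)^2 ≡ 69^2 = 4761 ≡ 53 (mod 107)
69^4 = (69^2)^2 ≡ 53^2 = 2809 ≡ 27 (mod 107)
69^8 = (69^4)^2 ≡ 27^2 = 729 ≡ 87 (mod 107)
69^16 = (69^8)^2 ≡ 87^2 = 7569 ≡ 79 (mod 107)
69^19 = 69^16 · 69^2 · 69^1 ≡ 79 · 53 · 69 ≡ 3 (mod 107).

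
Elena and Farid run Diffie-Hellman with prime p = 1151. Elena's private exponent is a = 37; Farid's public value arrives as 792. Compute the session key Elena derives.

Shared key K = 792^37 mod 1151.
792^1 ≡ 792 (mod 1151)
792^2 = (792^1)^2 ≡ 792^2 = 627264 ≡ 1120 (mod 1151)
792^4 = (792^2)^2 ≡ 1120^2 = 1254400 ≡ 961 (mod 1151)
792^8 = (792^4)^2 ≡ 961^2 = 923521 ≡ 419 (mod 1151)
792^16 = (792^8)^2 ≡ 419^2 = 175561 ≡ 609 (mod 1151)
792^32 = (792^16)^2 ≡ 609^2 = 370881 ≡ 259 (mod 1151)
792^37 = 792^32 · 792^4 · 792^1 ≡ 259 · 961 · 792 ≡ 842 (mod 1151).

842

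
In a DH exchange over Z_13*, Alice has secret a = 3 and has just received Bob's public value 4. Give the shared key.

Shared key K = 4^3 mod 13.
4^1 ≡ 4 (mod 13)
4^2 = (4^1)^2 ≡ 4^2 = 16 ≡ 3 (mod 13)
4^3 = 4^2 · 4^1 ≡ 3 · 4 ≡ 12 (mod 13).

12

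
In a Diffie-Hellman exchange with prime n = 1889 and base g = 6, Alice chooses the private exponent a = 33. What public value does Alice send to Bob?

Public value = 6^33 mod 1889.
6^1 ≡ 6 (mod 1889)
6^2 = (6^1)^2 ≡ 6^2 = 36 ≡ 36 (mod 1889)
6^4 = (6^2)^2 ≡ 36^2 = 1296 ≡ 1296 (mod 1889)
6^8 = (6^4)^2 ≡ 1296^2 = 1679616 ≡ 295 (mod 1889)
6^16 = (6^8)^2 ≡ 295^2 = 87025 ≡ 131 (mod 1889)
6^32 = (6^16)^2 ≡ 131^2 = 17161 ≡ 160 (mod 1889)
6^33 = 6^32 · 6^1 ≡ 160 · 6 ≡ 960 (mod 1889).

960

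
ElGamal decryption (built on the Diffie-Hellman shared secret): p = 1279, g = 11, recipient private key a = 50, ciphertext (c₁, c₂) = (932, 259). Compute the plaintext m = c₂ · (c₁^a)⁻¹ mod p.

Shared mask s = c₁^a mod p = 932^50 mod 1279.
932^1 ≡ 932 (mod 1279)
932^2 = (932^1)^2 ≡ 932^2 = 868624 ≡ 183 (mod 1279)
932^4 = (932^2)^2 ≡ 183^2 = 33489 ≡ 235 (mod 1279)
932^8 = (932^4)^2 ≡ 235^2 = 55225 ≡ 228 (mod 1279)
932^16 = (932^8)^2 ≡ 228^2 = 51984 ≡ 824 (mod 1279)
932^32 = (932^16)^2 ≡ 824^2 = 678976 ≡ 1106 (mod 1279)
932^50 = 932^32 · 932^16 · 932^2 ≡ 1106 · 824 · 183 ≡ 747 (mod 1279).
So s = 747; s⁻¹ ≡ 815 (mod 1279).
m = c₂ · s⁻¹ mod 1279 = 259 · 815 mod 1279 = 50.

50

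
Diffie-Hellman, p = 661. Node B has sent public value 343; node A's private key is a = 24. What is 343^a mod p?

Shared key K = 343^24 mod 661.
343^1 ≡ 343 (mod 661)
343^2 = (343^1)^2 ≡ 343^2 = 117649 ≡ 652 (mod 661)
343^4 = (343^2)^2 ≡ 652^2 = 425104 ≡ 81 (mod 661)
343^8 = (343^4)^2 ≡ 81^2 = 6561 ≡ 612 (mod 661)
343^16 = (343^8)^2 ≡ 612^2 = 374544 ≡ 418 (mod 661)
343^24 = 343^16 · 343^8 ≡ 418 · 612 ≡ 9 (mod 661).

9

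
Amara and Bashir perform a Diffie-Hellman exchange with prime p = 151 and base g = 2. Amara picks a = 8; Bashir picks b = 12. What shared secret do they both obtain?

Amara sends A = g^a mod p = 2^8 mod 151.
2^1 ≡ 2 (mod 151)
2^2 = (2^1)^2 ≡ 2^2 = 4 ≡ 4 (mod 151)
2^4 = (2^2)^2 ≡ 4^2 = 16 ≡ 16 (mod 151)
2^8 = (2^4)^2 ≡ 16^2 = 256 ≡ 105 (mod 151)
So A = 105. Bashir then computes K = A^b mod p = 105^12 mod 151.
105^1 ≡ 105 (mod 151)
105^2 = (105^1)^2 ≡ 105^2 = 11025 ≡ 2 (mod 151)
105^4 = (105^2)^2 ≡ 2^2 = 4 ≡ 4 (mod 151)
105^8 = (105^4)^2 ≡ 4^2 = 16 ≡ 16 (mod 151)
105^12 = 105^8 · 105^4 ≡ 16 · 4 ≡ 64 (mod 151).

64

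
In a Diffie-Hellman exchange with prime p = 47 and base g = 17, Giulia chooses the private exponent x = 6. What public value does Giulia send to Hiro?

14

Public value = 17^6 (mod 47).
17^1 ≡ 17 (mod 47)
17^2 = (17^1)^2 ≡ 17^2 = 289 ≡ 7 (mod 47)
17^4 = (17^2)^2 ≡ 7^2 = 49 ≡ 2 (mod 47)
17^6 = 17^4 · 17^2 ≡ 2 · 7 ≡ 14 (mod 47).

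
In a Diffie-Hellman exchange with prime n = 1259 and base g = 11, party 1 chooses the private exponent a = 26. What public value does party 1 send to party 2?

264

Public value = 11^26 mod 1259.
11^1 ≡ 11 (mod 1259)
11^2 = (11^1)^2 ≡ 11^2 = 121 ≡ 121 (mod 1259)
11^4 = (11^2)^2 ≡ 121^2 = 14641 ≡ 792 (mod 1259)
11^8 = (11^4)^2 ≡ 792^2 = 627264 ≡ 282 (mod 1259)
11^16 = (11^8)^2 ≡ 282^2 = 79524 ≡ 207 (mod 1259)
11^26 = 11^16 · 11^8 · 11^2 ≡ 207 · 282 · 121 ≡ 264 (mod 1259).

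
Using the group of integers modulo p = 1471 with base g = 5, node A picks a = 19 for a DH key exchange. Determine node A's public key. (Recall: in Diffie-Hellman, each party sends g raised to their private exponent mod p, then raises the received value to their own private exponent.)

1308

Public value = 5^19 (mod 1471).
5^1 ≡ 5 (mod 1471)
5^2 = (5^1)^2 ≡ 5^2 = 25 ≡ 25 (mod 1471)
5^4 = (5^2)^2 ≡ 25^2 = 625 ≡ 625 (mod 1471)
5^8 = (5^4)^2 ≡ 625^2 = 390625 ≡ 810 (mod 1471)
5^16 = (5^8)^2 ≡ 810^2 = 656100 ≡ 34 (mod 1471)
5^19 = 5^16 · 5^2 · 5^1 ≡ 34 · 25 · 5 ≡ 1308 (mod 1471).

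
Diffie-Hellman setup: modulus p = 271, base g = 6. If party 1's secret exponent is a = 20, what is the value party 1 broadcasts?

259

Public value = 6^20 (mod 271).
6^1 ≡ 6 (mod 271)
6^2 = (6^1)^2 ≡ 6^2 = 36 ≡ 36 (mod 271)
6^4 = (6^2)^2 ≡ 36^2 = 1296 ≡ 212 (mod 271)
6^8 = (6^4)^2 ≡ 212^2 = 44944 ≡ 229 (mod 271)
6^16 = (6^8)^2 ≡ 229^2 = 52441 ≡ 138 (mod 271)
6^20 = 6^16 · 6^4 ≡ 138 · 212 ≡ 259 (mod 271).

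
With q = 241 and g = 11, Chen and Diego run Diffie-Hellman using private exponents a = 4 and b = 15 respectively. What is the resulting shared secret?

Chen sends A = g^a mod q = 11^4 mod 241.
11^1 ≡ 11 (mod 241)
11^2 = (11^1)^2 ≡ 11^2 = 121 ≡ 121 (mod 241)
11^4 = (11^2)^2 ≡ 121^2 = 14641 ≡ 181 (mod 241)
So A = 181. Diego then computes K = A^b mod q = 181^15 mod 241.
181^1 ≡ 181 (mod 241)
181^2 = (181^1)^2 ≡ 181^2 = 32761 ≡ 226 (mod 241)
181^4 = (181^2)^2 ≡ 226^2 = 51076 ≡ 225 (mod 241)
181^8 = (181^4)^2 ≡ 225^2 = 50625 ≡ 15 (mod 241)
181^15 = 181^8 · 181^4 · 181^2 · 181^1 ≡ 15 · 225 · 226 · 181 ≡ 177 (mod 241).

177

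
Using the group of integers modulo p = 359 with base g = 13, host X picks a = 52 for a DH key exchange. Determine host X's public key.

275

Public value = 13^52 (mod 359).
13^1 ≡ 13 (mod 359)
13^2 = (13^1)^2 ≡ 13^2 = 169 ≡ 169 (mod 359)
13^4 = (13^2)^2 ≡ 169^2 = 28561 ≡ 200 (mod 359)
13^8 = (13^4)^2 ≡ 200^2 = 40000 ≡ 151 (mod 359)
13^16 = (13^8)^2 ≡ 151^2 = 22801 ≡ 184 (mod 359)
13^32 = (13^16)^2 ≡ 184^2 = 33856 ≡ 110 (mod 359)
13^52 = 13^32 · 13^16 · 13^4 ≡ 110 · 184 · 200 ≡ 275 (mod 359).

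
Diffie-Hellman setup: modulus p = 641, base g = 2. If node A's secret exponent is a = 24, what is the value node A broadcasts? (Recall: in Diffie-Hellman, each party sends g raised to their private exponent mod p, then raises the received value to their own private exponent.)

323

Public value = 2^24 mod 641.
2^1 ≡ 2 (mod 641)
2^2 = (2^1)^2 ≡ 2^2 = 4 ≡ 4 (mod 641)
2^4 = (2^2)^2 ≡ 4^2 = 16 ≡ 16 (mod 641)
2^8 = (2^4)^2 ≡ 16^2 = 256 ≡ 256 (mod 641)
2^16 = (2^8)^2 ≡ 256^2 = 65536 ≡ 154 (mod 641)
2^24 = 2^16 · 2^8 ≡ 154 · 256 ≡ 323 (mod 641).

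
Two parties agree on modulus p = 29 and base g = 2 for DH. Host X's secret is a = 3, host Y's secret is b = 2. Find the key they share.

6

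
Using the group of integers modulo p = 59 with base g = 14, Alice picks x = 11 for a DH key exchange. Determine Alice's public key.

Public value = 14^11 mod 59.
14^1 ≡ 14 (mod 59)
14^2 = (14^1)^2 ≡ 14^2 = 196 ≡ 19 (mod 59)
14^4 = (14^2)^2 ≡ 19^2 = 361 ≡ 7 (mod 59)
14^8 = (14^4)^2 ≡ 7^2 = 49 ≡ 49 (mod 59)
14^11 = 14^8 · 14^2 · 14^1 ≡ 49 · 19 · 14 ≡ 54 (mod 59).

54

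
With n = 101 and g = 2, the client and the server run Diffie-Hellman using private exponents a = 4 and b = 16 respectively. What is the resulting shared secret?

The server sends B = g^b mod n = 2^16 mod 101.
2^1 ≡ 2 (mod 101)
2^2 = (2^1)^2 ≡ 2^2 = 4 ≡ 4 (mod 101)
2^4 = (2^2)^2 ≡ 4^2 = 16 ≡ 16 (mod 101)
2^8 = (2^4)^2 ≡ 16^2 = 256 ≡ 54 (mod 101)
2^16 = (2^8)^2 ≡ 54^2 = 2916 ≡ 88 (mod 101)
So B = 88. The client then computes K = B^a mod n = 88^4 mod 101.
88^1 ≡ 88 (mod 101)
88^2 = (88^1)^2 ≡ 88^2 = 7744 ≡ 68 (mod 101)
88^4 = (88^2)^2 ≡ 68^2 = 4624 ≡ 79 (mod 101)

79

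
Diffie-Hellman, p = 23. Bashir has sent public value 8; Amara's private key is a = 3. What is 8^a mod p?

Shared key K = 8^3 mod 23.
8^1 ≡ 8 (mod 23)
8^2 = (8^1)^2 ≡ 8^2 = 64 ≡ 18 (mod 23)
8^3 = 8^2 · 8^1 ≡ 18 · 8 ≡ 6 (mod 23).

6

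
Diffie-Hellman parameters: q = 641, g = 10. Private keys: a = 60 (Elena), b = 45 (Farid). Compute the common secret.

Farid sends B = g^b mod q = 10^45 mod 641.
10^1 ≡ 10 (mod 641)
10^2 = (10^1)^2 ≡ 10^2 = 100 ≡ 100 (mod 641)
10^4 = (10^2)^2 ≡ 100^2 = 10000 ≡ 385 (mod 641)
10^8 = (10^4)^2 ≡ 385^2 = 148225 ≡ 154 (mod 641)
10^16 = (10^8)^2 ≡ 154^2 = 23716 ≡ 640 (mod 641)
10^32 = (10^16)^2 ≡ 640^2 = 409600 ≡ 1 (mod 641)
10^45 = 10^32 · 10^8 · 10^4 · 10^1 ≡ 1 · 154 · 385 · 10 ≡ 616 (mod 641).
So B = 616. Elena then computes K = B^a mod q = 616^60 mod 641.
616^1 ≡ 616 (mod 641)
616^2 = (616^1)^2 ≡ 616^2 = 379456 ≡ 625 (mod 641)
616^4 = (616^2)^2 ≡ 625^2 = 390625 ≡ 256 (mod 641)
616^8 = (616^4)^2 ≡ 256^2 = 65536 ≡ 154 (mod 641)
616^16 = (616^8)^2 ≡ 154^2 = 23716 ≡ 640 (mod 641)
616^32 = (616^16)^2 ≡ 640^2 = 409600 ≡ 1 (mod 641)
616^60 = 616^32 · 616^16 · 616^8 · 616^4 ≡ 1 · 640 · 154 · 256 ≡ 318 (mod 641).

318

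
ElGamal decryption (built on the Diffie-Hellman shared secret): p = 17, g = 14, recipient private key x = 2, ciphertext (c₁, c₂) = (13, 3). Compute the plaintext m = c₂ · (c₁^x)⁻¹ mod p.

Shared mask s = c₁^x mod p = 13^2 mod 17.
13^1 ≡ 13 (mod 17)
13^2 = (13^1)^2 ≡ 13^2 = 169 ≡ 16 (mod 17)
So s = 16; s⁻¹ ≡ 16 (mod 17).
m = c₂ · s⁻¹ mod 17 = 3 · 16 mod 17 = 14.

14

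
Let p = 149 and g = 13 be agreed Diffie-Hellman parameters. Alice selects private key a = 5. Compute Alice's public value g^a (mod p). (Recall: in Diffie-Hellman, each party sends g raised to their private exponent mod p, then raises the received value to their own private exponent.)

Public value = 13^5 (mod 149).
13^1 ≡ 13 (mod 149)
13^2 = (13^1)^2 ≡ 13^2 = 169 ≡ 20 (mod 149)
13^4 = (13^2)^2 ≡ 20^2 = 400 ≡ 102 (mod 149)
13^5 = 13^4 · 13^1 ≡ 102 · 13 ≡ 134 (mod 149).

134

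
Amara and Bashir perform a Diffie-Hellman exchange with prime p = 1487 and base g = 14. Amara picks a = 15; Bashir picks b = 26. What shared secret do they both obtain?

Amara sends A = g^a mod p = 14^15 mod 1487.
14^1 ≡ 14 (mod 1487)
14^2 = (14^1)^2 ≡ 14^2 = 196 ≡ 196 (mod 1487)
14^4 = (14^2)^2 ≡ 196^2 = 38416 ≡ 1241 (mod 1487)
14^8 = (14^4)^2 ≡ 1241^2 = 1540081 ≡ 1036 (mod 1487)
14^15 = 14^8 · 14^4 · 14^2 · 14^1 ≡ 1036 · 1241 · 196 · 14 ≡ 827 (mod 1487).
So A = 827. Bashir then computes K = A^b mod p = 827^26 mod 1487.
827^1 ≡ 827 (mod 1487)
827^2 = (827^1)^2 ≡ 827^2 = 683929 ≡ 1396 (mod 1487)
827^4 = (827^2)^2 ≡ 1396^2 = 1948816 ≡ 846 (mod 1487)
827^8 = (827^4)^2 ≡ 846^2 = 715716 ≡ 469 (mod 1487)
827^16 = (827^8)^2 ≡ 469^2 = 219961 ≡ 1372 (mod 1487)
827^26 = 827^16 · 827^8 · 827^2 ≡ 1372 · 469 · 1396 ≡ 985 (mod 1487).

985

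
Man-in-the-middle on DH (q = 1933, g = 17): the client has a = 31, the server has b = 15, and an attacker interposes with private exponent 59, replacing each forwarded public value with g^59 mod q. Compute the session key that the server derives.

808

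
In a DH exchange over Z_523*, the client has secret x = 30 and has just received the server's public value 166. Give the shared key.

Shared key K = 166^30 mod 523.
166^1 ≡ 166 (mod 523)
166^2 = (166^1)^2 ≡ 166^2 = 27556 ≡ 360 (mod 523)
166^4 = (166^2)^2 ≡ 360^2 = 129600 ≡ 419 (mod 523)
166^8 = (166^4)^2 ≡ 419^2 = 175561 ≡ 356 (mod 523)
166^16 = (166^8)^2 ≡ 356^2 = 126736 ≡ 170 (mod 523)
166^30 = 166^16 · 166^8 · 166^4 · 166^2 ≡ 170 · 356 · 419 · 360 ≡ 458 (mod 523).

458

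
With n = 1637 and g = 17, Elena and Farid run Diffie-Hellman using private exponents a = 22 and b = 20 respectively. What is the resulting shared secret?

1029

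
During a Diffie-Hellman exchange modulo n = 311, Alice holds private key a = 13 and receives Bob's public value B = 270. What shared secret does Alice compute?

Shared key K = 270^13 mod 311.
270^1 ≡ 270 (mod 311)
270^2 = (270^1)^2 ≡ 270^2 = 72900 ≡ 126 (mod 311)
270^4 = (270^2)^2 ≡ 126^2 = 15876 ≡ 15 (mod 311)
270^8 = (270^4)^2 ≡ 15^2 = 225 ≡ 225 (mod 311)
270^13 = 270^8 · 270^4 · 270^1 ≡ 225 · 15 · 270 ≡ 20 (mod 311).

20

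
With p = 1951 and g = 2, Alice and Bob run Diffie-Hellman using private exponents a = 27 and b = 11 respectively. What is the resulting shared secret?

1814

Alice sends A = g^a mod p = 2^27 mod 1951.
2^1 ≡ 2 (mod 1951)
2^2 = (2^1)^2 ≡ 2^2 = 4 ≡ 4 (mod 1951)
2^4 = (2^2)^2 ≡ 4^2 = 16 ≡ 16 (mod 1951)
2^8 = (2^4)^2 ≡ 16^2 = 256 ≡ 256 (mod 1951)
2^16 = (2^8)^2 ≡ 256^2 = 65536 ≡ 1153 (mod 1951)
2^27 = 2^16 · 2^8 · 2^2 · 2^1 ≡ 1153 · 256 · 4 · 2 ≡ 634 (mod 1951).
So A = 634. Bob then computes K = A^b mod p = 634^11 mod 1951.
634^1 ≡ 634 (mod 1951)
634^2 = (634^1)^2 ≡ 634^2 = 401956 ≡ 50 (mod 1951)
634^4 = (634^2)^2 ≡ 50^2 = 2500 ≡ 549 (mod 1951)
634^8 = (634^4)^2 ≡ 549^2 = 301401 ≡ 947 (mod 1951)
634^11 = 634^8 · 634^2 · 634^1 ≡ 947 · 50 · 634 ≡ 1814 (mod 1951).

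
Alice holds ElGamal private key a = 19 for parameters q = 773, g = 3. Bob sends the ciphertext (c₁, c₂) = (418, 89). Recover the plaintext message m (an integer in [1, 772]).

753

Shared mask s = c₁^a mod q = 418^19 mod 773.
418^1 ≡ 418 (mod 773)
418^2 = (418^1)^2 ≡ 418^2 = 174724 ≡ 26 (mod 773)
418^4 = (418^2)^2 ≡ 26^2 = 676 ≡ 676 (mod 773)
418^8 = (418^4)^2 ≡ 676^2 = 456976 ≡ 133 (mod 773)
418^16 = (418^8)^2 ≡ 133^2 = 17689 ≡ 683 (mod 773)
418^19 = 418^16 · 418^2 · 418^1 ≡ 683 · 26 · 418 ≡ 498 (mod 773).
So s = 498; s⁻¹ ≡ 104 (mod 773).
m = c₂ · s⁻¹ mod 773 = 89 · 104 mod 773 = 753.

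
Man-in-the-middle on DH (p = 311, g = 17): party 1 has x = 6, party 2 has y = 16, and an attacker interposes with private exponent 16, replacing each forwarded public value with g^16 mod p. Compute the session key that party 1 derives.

235

Party 1 receives an attacker's public value M = 17^16 mod 311 instead of the honest one.
17^1 ≡ 17 (mod 311)
17^2 = (17^1)^2 ≡ 17^2 = 289 ≡ 289 (mod 311)
17^4 = (17^2)^2 ≡ 289^2 = 83521 ≡ 173 (mod 311)
17^8 = (17^4)^2 ≡ 173^2 = 29929 ≡ 73 (mod 311)
17^16 = (17^8)^2 ≡ 73^2 = 5329 ≡ 42 (mod 311)
So M = 42. Party 1 computes K = M^6 mod 311.
42^1 ≡ 42 (mod 311)
42^2 = (42^1)^2 ≡ 42^2 = 1764 ≡ 209 (mod 311)
42^4 = (42^2)^2 ≡ 209^2 = 43681 ≡ 141 (mod 311)
42^6 = 42^4 · 42^2 ≡ 141 · 209 ≡ 235 (mod 311).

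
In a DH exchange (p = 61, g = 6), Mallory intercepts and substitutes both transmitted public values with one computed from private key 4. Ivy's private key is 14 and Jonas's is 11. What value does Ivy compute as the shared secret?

Ivy receives Mallory's public value M = 6^4 mod 61 instead of the honest one.
6^1 ≡ 6 (mod 61)
6^2 = (6^1)^2 ≡ 6^2 = 36 ≡ 36 (mod 61)
6^4 = (6^2)^2 ≡ 36^2 = 1296 ≡ 15 (mod 61)
So M = 15. Ivy computes K = M^14 mod 61.
15^1 ≡ 15 (mod 61)
15^2 = (15^1)^2 ≡ 15^2 = 225 ≡ 42 (mod 61)
15^4 = (15^2)^2 ≡ 42^2 = 1764 ≡ 56 (mod 61)
15^8 = (15^4)^2 ≡ 56^2 = 3136 ≡ 25 (mod 61)
15^14 = 15^8 · 15^4 · 15^2 ≡ 25 · 56 · 42 ≡ 57 (mod 61).

57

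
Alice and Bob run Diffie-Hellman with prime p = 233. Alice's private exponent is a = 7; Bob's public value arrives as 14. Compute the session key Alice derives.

Shared key K = 14^7 mod 233.
14^1 ≡ 14 (mod 233)
14^2 = (14^1)^2 ≡ 14^2 = 196 ≡ 196 (mod 233)
14^4 = (14^2)^2 ≡ 196^2 = 38416 ≡ 204 (mod 233)
14^7 = 14^4 · 14^2 · 14^1 ≡ 204 · 196 · 14 ≡ 110 (mod 233).

110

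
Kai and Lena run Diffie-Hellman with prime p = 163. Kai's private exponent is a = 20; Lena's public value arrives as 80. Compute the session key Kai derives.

90

Shared key K = 80^20 mod 163.
80^1 ≡ 80 (mod 163)
80^2 = (80^1)^2 ≡ 80^2 = 6400 ≡ 43 (mod 163)
80^4 = (80^2)^2 ≡ 43^2 = 1849 ≡ 56 (mod 163)
80^8 = (80^4)^2 ≡ 56^2 = 3136 ≡ 39 (mod 163)
80^16 = (80^8)^2 ≡ 39^2 = 1521 ≡ 54 (mod 163)
80^20 = 80^16 · 80^4 ≡ 54 · 56 ≡ 90 (mod 163).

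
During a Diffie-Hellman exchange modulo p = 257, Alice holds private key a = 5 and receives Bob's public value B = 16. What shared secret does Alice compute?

Shared key K = 16^5 mod 257.
16^1 ≡ 16 (mod 257)
16^2 = (16^1)^2 ≡ 16^2 = 256 ≡ 256 (mod 257)
16^4 = (16^2)^2 ≡ 256^2 = 65536 ≡ 1 (mod 257)
16^5 = 16^4 · 16^1 ≡ 1 · 16 ≡ 16 (mod 257).

16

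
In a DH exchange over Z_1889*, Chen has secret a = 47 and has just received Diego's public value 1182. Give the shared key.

Shared key K = 1182^47 mod 1889.
1182^1 ≡ 1182 (mod 1889)
1182^2 = (1182^1)^2 ≡ 1182^2 = 1397124 ≡ 1153 (mod 1889)
1182^4 = (1182^2)^2 ≡ 1153^2 = 1329409 ≡ 1442 (mod 1889)
1182^8 = (1182^4)^2 ≡ 1442^2 = 2079364 ≡ 1464 (mod 1889)
1182^16 = (1182^8)^2 ≡ 1464^2 = 2143296 ≡ 1170 (mod 1889)
1182^32 = (1182^16)^2 ≡ 1170^2 = 1368900 ≡ 1264 (mod 1889)
1182^47 = 1182^32 · 1182^8 · 1182^4 · 1182^2 · 1182^1 ≡ 1264 · 1464 · 1442 · 1153 · 1182 ≡ 1395 (mod 1889).

1395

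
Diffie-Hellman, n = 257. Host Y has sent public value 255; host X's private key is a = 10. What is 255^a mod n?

253

Shared key K = 255^10 mod 257.
255^1 ≡ 255 (mod 257)
255^2 = (255^1)^2 ≡ 255^2 = 65025 ≡ 4 (mod 257)
255^4 = (255^2)^2 ≡ 4^2 = 16 ≡ 16 (mod 257)
255^8 = (255^4)^2 ≡ 16^2 = 256 ≡ 256 (mod 257)
255^10 = 255^8 · 255^2 ≡ 256 · 4 ≡ 253 (mod 257).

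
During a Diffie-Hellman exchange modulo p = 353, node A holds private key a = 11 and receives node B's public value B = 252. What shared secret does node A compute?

Shared key K = 252^11 mod 353.
252^1 ≡ 252 (mod 353)
252^2 = (252^1)^2 ≡ 252^2 = 63504 ≡ 317 (mod 353)
252^4 = (252^2)^2 ≡ 317^2 = 100489 ≡ 237 (mod 353)
252^8 = (252^4)^2 ≡ 237^2 = 56169 ≡ 42 (mod 353)
252^11 = 252^8 · 252^2 · 252^1 ≡ 42 · 317 · 252 ≡ 216 (mod 353).

216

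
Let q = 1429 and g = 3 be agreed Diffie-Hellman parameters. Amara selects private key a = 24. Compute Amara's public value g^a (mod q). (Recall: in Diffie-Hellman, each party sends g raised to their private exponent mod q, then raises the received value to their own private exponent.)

174

Public value = 3^24 (mod 1429).
3^1 ≡ 3 (mod 1429)
3^2 = (3^1)^2 ≡ 3^2 = 9 ≡ 9 (mod 1429)
3^4 = (3^2)^2 ≡ 9^2 = 81 ≡ 81 (mod 1429)
3^8 = (3^4)^2 ≡ 81^2 = 6561 ≡ 845 (mod 1429)
3^16 = (3^8)^2 ≡ 845^2 = 714025 ≡ 954 (mod 1429)
3^24 = 3^16 · 3^8 ≡ 954 · 845 ≡ 174 (mod 1429).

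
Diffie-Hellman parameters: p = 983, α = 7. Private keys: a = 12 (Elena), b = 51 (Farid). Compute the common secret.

187

Elena sends A = α^a mod p = 7^12 mod 983.
7^1 ≡ 7 (mod 983)
7^2 = (7^1)^2 ≡ 7^2 = 49 ≡ 49 (mod 983)
7^4 = (7^2)^2 ≡ 49^2 = 2401 ≡ 435 (mod 983)
7^8 = (7^4)^2 ≡ 435^2 = 189225 ≡ 489 (mod 983)
7^12 = 7^8 · 7^4 ≡ 489 · 435 ≡ 387 (mod 983).
So A = 387. Farid then computes K = A^b mod p = 387^51 mod 983.
387^1 ≡ 387 (mod 983)
387^2 = (387^1)^2 ≡ 387^2 = 149769 ≡ 353 (mod 983)
387^4 = (387^2)^2 ≡ 353^2 = 124609 ≡ 751 (mod 983)
387^8 = (387^4)^2 ≡ 751^2 = 564001 ≡ 742 (mod 983)
387^16 = (387^8)^2 ≡ 742^2 = 550564 ≡ 84 (mod 983)
387^32 = (387^16)^2 ≡ 84^2 = 7056 ≡ 175 (mod 983)
387^51 = 387^32 · 387^16 · 387^2 · 387^1 ≡ 175 · 84 · 353 · 387 ≡ 187 (mod 983).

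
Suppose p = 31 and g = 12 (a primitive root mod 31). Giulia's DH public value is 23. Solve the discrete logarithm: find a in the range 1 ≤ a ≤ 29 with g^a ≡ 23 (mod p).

3

Try successive powers of 12 modulo 31:
12^1 ≡ 12
12^2 ≡ 20
12^3 ≡ 23
Found: a = 3.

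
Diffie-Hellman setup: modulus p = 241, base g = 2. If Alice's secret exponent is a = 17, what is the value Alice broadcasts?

Public value = 2^17 mod 241.
2^1 ≡ 2 (mod 241)
2^2 = (2^1)^2 ≡ 2^2 = 4 ≡ 4 (mod 241)
2^4 = (2^2)^2 ≡ 4^2 = 16 ≡ 16 (mod 241)
2^8 = (2^4)^2 ≡ 16^2 = 256 ≡ 15 (mod 241)
2^16 = (2^8)^2 ≡ 15^2 = 225 ≡ 225 (mod 241)
2^17 = 2^16 · 2^1 ≡ 225 · 2 ≡ 209 (mod 241).

209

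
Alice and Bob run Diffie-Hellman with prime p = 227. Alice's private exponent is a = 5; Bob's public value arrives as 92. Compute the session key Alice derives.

Shared key K = 92^5 mod 227.
92^1 ≡ 92 (mod 227)
92^2 = (92^1)^2 ≡ 92^2 = 8464 ≡ 65 (mod 227)
92^4 = (92^2)^2 ≡ 65^2 = 4225 ≡ 139 (mod 227)
92^5 = 92^4 · 92^1 ≡ 139 · 92 ≡ 76 (mod 227).

76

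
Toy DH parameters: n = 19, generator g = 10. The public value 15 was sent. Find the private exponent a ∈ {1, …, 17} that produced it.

Try successive powers of 10 modulo 19:
10^1 ≡ 10
10^2 ≡ 5
10^3 ≡ 12
10^4 ≡ 6
10^5 ≡ 3
10^6 ≡ 11
10^7 ≡ 15
Found: a = 7.

7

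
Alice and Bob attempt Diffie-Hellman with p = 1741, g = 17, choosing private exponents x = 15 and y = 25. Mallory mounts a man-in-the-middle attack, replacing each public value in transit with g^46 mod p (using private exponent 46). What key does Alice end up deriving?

1136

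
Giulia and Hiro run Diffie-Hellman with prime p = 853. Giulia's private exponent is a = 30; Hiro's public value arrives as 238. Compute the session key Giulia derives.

3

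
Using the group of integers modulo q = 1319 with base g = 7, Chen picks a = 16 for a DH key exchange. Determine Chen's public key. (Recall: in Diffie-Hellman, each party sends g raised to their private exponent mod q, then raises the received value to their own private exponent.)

Public value = 7^16 (mod 1319).
7^1 ≡ 7 (mod 1319)
7^2 = (7^1)^2 ≡ 7^2 = 49 ≡ 49 (mod 1319)
7^4 = (7^2)^2 ≡ 49^2 = 2401 ≡ 1082 (mod 1319)
7^8 = (7^4)^2 ≡ 1082^2 = 1170724 ≡ 771 (mod 1319)
7^16 = (7^8)^2 ≡ 771^2 = 594441 ≡ 891 (mod 1319)

891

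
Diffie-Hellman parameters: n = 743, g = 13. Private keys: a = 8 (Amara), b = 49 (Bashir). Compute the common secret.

Amara sends A = g^a mod n = 13^8 mod 743.
13^1 ≡ 13 (mod 743)
13^2 = (13^1)^2 ≡ 13^2 = 169 ≡ 169 (mod 743)
13^4 = (13^2)^2 ≡ 169^2 = 28561 ≡ 327 (mod 743)
13^8 = (13^4)^2 ≡ 327^2 = 106929 ≡ 680 (mod 743)
So A = 680. Bashir then computes K = A^b mod n = 680^49 mod 743.
680^1 ≡ 680 (mod 743)
680^2 = (680^1)^2 ≡ 680^2 = 462400 ≡ 254 (mod 743)
680^4 = (680^2)^2 ≡ 254^2 = 64516 ≡ 618 (mod 743)
680^8 = (680^4)^2 ≡ 618^2 = 381924 ≡ 22 (mod 743)
680^16 = (680^8)^2 ≡ 22^2 = 484 ≡ 484 (mod 743)
680^32 = (680^16)^2 ≡ 484^2 = 234256 ≡ 211 (mod 743)
680^49 = 680^32 · 680^16 · 680^1 ≡ 211 · 484 · 680 ≡ 568 (mod 743).

568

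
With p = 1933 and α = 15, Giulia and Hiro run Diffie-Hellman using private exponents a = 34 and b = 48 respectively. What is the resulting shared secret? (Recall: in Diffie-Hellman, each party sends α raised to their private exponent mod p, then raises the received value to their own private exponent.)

890

Hiro sends B = α^b mod p = 15^48 mod 1933.
15^1 ≡ 15 (mod 1933)
15^2 = (15^1)^2 ≡ 15^2 = 225 ≡ 225 (mod 1933)
15^4 = (15^2)^2 ≡ 225^2 = 50625 ≡ 367 (mod 1933)
15^8 = (15^4)^2 ≡ 367^2 = 134689 ≡ 1312 (mod 1933)
15^16 = (15^8)^2 ≡ 1312^2 = 1721344 ≡ 974 (mod 1933)
15^32 = (15^16)^2 ≡ 974^2 = 948676 ≡ 1506 (mod 1933)
15^48 = 15^32 · 15^16 ≡ 1506 · 974 ≡ 1630 (mod 1933).
So B = 1630. Giulia then computes K = B^a mod p = 1630^34 mod 1933.
1630^1 ≡ 1630 (mod 1933)
1630^2 = (1630^1)^2 ≡ 1630^2 = 2656900 ≡ 958 (mod 1933)
1630^4 = (1630^2)^2 ≡ 958^2 = 917764 ≡ 1522 (mod 1933)
1630^8 = (1630^4)^2 ≡ 1522^2 = 2316484 ≡ 750 (mod 1933)
1630^16 = (1630^8)^2 ≡ 750^2 = 562500 ≡ 1930 (mod 1933)
1630^32 = (1630^16)^2 ≡ 1930^2 = 3724900 ≡ 9 (mod 1933)
1630^34 = 1630^32 · 1630^2 ≡ 9 · 958 ≡ 890 (mod 1933).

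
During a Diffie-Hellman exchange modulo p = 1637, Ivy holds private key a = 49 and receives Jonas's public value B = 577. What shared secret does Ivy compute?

Shared key K = 577^49 mod 1637.
577^1 ≡ 577 (mod 1637)
577^2 = (577^1)^2 ≡ 577^2 = 332929 ≡ 618 (mod 1637)
577^4 = (577^2)^2 ≡ 618^2 = 381924 ≡ 503 (mod 1637)
577^8 = (577^4)^2 ≡ 503^2 = 253009 ≡ 911 (mod 1637)
577^16 = (577^8)^2 ≡ 911^2 = 829921 ≡ 1599 (mod 1637)
577^32 = (577^16)^2 ≡ 1599^2 = 2556801 ≡ 1444 (mod 1637)
577^49 = 577^32 · 577^16 · 577^1 ≡ 1444 · 1599 · 577 ≡ 73 (mod 1637).

73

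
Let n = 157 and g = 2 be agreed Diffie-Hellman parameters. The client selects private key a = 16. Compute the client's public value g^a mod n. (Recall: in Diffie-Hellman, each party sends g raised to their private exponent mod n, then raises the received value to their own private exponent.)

Public value = 2^16 mod 157.
2^1 ≡ 2 (mod 157)
2^2 = (2^1)^2 ≡ 2^2 = 4 ≡ 4 (mod 157)
2^4 = (2^2)^2 ≡ 4^2 = 16 ≡ 16 (mod 157)
2^8 = (2^4)^2 ≡ 16^2 = 256 ≡ 99 (mod 157)
2^16 = (2^8)^2 ≡ 99^2 = 9801 ≡ 67 (mod 157)

67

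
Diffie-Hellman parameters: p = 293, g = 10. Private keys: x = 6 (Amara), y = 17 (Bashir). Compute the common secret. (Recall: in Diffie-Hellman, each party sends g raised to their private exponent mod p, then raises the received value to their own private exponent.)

250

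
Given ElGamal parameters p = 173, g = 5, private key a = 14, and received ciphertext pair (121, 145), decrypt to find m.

18

Shared mask s = c₁^a mod p = 121^14 mod 173.
121^1 ≡ 121 (mod 173)
121^2 = (121^1)^2 ≡ 121^2 = 14641 ≡ 109 (mod 173)
121^4 = (121^2)^2 ≡ 109^2 = 11881 ≡ 117 (mod 173)
121^8 = (121^4)^2 ≡ 117^2 = 13689 ≡ 22 (mod 173)
121^14 = 121^8 · 121^4 · 121^2 ≡ 22 · 117 · 109 ≡ 133 (mod 173).
So s = 133; s⁻¹ ≡ 160 (mod 173).
m = c₂ · s⁻¹ mod 173 = 145 · 160 mod 173 = 18.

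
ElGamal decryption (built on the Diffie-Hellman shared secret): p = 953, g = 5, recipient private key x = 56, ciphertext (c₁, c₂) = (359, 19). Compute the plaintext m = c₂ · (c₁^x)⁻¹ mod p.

Shared mask s = c₁^x mod p = 359^56 mod 953.
359^1 ≡ 359 (mod 953)
359^2 = (359^1)^2 ≡ 359^2 = 128881 ≡ 226 (mod 953)
359^4 = (359^2)^2 ≡ 226^2 = 51076 ≡ 567 (mod 953)
359^8 = (359^4)^2 ≡ 567^2 = 321489 ≡ 328 (mod 953)
359^16 = (359^8)^2 ≡ 328^2 = 107584 ≡ 848 (mod 953)
359^32 = (359^16)^2 ≡ 848^2 = 719104 ≡ 542 (mod 953)
359^56 = 359^32 · 359^16 · 359^8 ≡ 542 · 848 · 328 ≡ 884 (mod 953).
So s = 884; s⁻¹ ≡ 732 (mod 953).
m = c₂ · s⁻¹ mod 953 = 19 · 732 mod 953 = 566.

566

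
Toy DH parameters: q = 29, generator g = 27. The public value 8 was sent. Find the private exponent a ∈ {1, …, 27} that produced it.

Try successive powers of 27 modulo 29:
27^1 ≡ 27
27^2 ≡ 4
27^3 ≡ 21
27^4 ≡ 16
27^5 ≡ 26
27^6 ≡ 6
27^7 ≡ 17
27^8 ≡ 24
27^9 ≡ 10
27^10 ≡ 9
27^11 ≡ 11
27^12 ≡ 7
27^13 ≡ 15
27^14 ≡ 28
27^15 ≡ 2
27^16 ≡ 25
27^17 ≡ 8
Found: a = 17.

17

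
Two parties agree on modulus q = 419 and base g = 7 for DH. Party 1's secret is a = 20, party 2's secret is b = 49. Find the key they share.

379

Party 2 sends B = g^b mod q = 7^49 mod 419.
7^1 ≡ 7 (mod 419)
7^2 = (7^1)^2 ≡ 7^2 = 49 ≡ 49 (mod 419)
7^4 = (7^2)^2 ≡ 49^2 = 2401 ≡ 306 (mod 419)
7^8 = (7^4)^2 ≡ 306^2 = 93636 ≡ 199 (mod 419)
7^16 = (7^8)^2 ≡ 199^2 = 39601 ≡ 215 (mod 419)
7^32 = (7^16)^2 ≡ 215^2 = 46225 ≡ 135 (mod 419)
7^49 = 7^32 · 7^16 · 7^1 ≡ 135 · 215 · 7 ≡ 379 (mod 419).
So B = 379. Party 1 then computes K = B^a mod q = 379^20 mod 419.
379^1 ≡ 379 (mod 419)
379^2 = (379^1)^2 ≡ 379^2 = 143641 ≡ 343 (mod 419)
379^4 = (379^2)^2 ≡ 343^2 = 117649 ≡ 329 (mod 419)
379^8 = (379^4)^2 ≡ 329^2 = 108241 ≡ 139 (mod 419)
379^16 = (379^8)^2 ≡ 139^2 = 19321 ≡ 47 (mod 419)
379^20 = 379^16 · 379^4 ≡ 47 · 329 ≡ 379 (mod 419).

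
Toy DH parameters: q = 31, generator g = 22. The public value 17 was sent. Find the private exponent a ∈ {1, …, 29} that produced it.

11

Try successive powers of 22 modulo 31:
22^1 ≡ 22
22^2 ≡ 19
22^3 ≡ 15
22^4 ≡ 20
22^5 ≡ 6
22^6 ≡ 8
22^7 ≡ 21
22^8 ≡ 28
22^9 ≡ 27
22^10 ≡ 5
22^11 ≡ 17
Found: a = 11.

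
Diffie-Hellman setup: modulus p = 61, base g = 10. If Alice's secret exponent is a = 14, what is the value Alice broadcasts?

5

Public value = 10^14 mod 61.
10^1 ≡ 10 (mod 61)
10^2 = (10^1)^2 ≡ 10^2 = 100 ≡ 39 (mod 61)
10^4 = (10^2)^2 ≡ 39^2 = 1521 ≡ 57 (mod 61)
10^8 = (10^4)^2 ≡ 57^2 = 3249 ≡ 16 (mod 61)
10^14 = 10^8 · 10^4 · 10^2 ≡ 16 · 57 · 39 ≡ 5 (mod 61).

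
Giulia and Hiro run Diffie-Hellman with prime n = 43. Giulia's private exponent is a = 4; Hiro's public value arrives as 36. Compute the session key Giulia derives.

36

Shared key K = 36^4 mod 43.
36^1 ≡ 36 (mod 43)
36^2 = (36^1)^2 ≡ 36^2 = 1296 ≡ 6 (mod 43)
36^4 = (36^2)^2 ≡ 6^2 = 36 ≡ 36 (mod 43)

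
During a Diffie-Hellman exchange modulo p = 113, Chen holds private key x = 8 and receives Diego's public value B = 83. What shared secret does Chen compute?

30

Shared key K = 83^8 mod 113.
83^1 ≡ 83 (mod 113)
83^2 = (83^1)^2 ≡ 83^2 = 6889 ≡ 109 (mod 113)
83^4 = (83^2)^2 ≡ 109^2 = 11881 ≡ 16 (mod 113)
83^8 = (83^4)^2 ≡ 16^2 = 256 ≡ 30 (mod 113)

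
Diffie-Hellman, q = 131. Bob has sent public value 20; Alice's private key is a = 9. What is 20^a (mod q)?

Shared key K = 20^9 mod 131.
20^1 ≡ 20 (mod 131)
20^2 = (20^1)^2 ≡ 20^2 = 400 ≡ 7 (mod 131)
20^4 = (20^2)^2 ≡ 7^2 = 49 ≡ 49 (mod 131)
20^8 = (20^4)^2 ≡ 49^2 = 2401 ≡ 43 (mod 131)
20^9 = 20^8 · 20^1 ≡ 43 · 20 ≡ 74 (mod 131).

74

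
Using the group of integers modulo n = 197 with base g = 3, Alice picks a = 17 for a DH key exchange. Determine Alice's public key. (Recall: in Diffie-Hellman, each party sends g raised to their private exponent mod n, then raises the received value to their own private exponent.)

Public value = 3^17 mod 197.
3^1 ≡ 3 (mod 197)
3^2 = (3^1)^2 ≡ 3^2 = 9 ≡ 9 (mod 197)
3^4 = (3^2)^2 ≡ 9^2 = 81 ≡ 81 (mod 197)
3^8 = (3^4)^2 ≡ 81^2 = 6561 ≡ 60 (mod 197)
3^16 = (3^8)^2 ≡ 60^2 = 3600 ≡ 54 (mod 197)
3^17 = 3^16 · 3^1 ≡ 54 · 3 ≡ 162 (mod 197).

162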